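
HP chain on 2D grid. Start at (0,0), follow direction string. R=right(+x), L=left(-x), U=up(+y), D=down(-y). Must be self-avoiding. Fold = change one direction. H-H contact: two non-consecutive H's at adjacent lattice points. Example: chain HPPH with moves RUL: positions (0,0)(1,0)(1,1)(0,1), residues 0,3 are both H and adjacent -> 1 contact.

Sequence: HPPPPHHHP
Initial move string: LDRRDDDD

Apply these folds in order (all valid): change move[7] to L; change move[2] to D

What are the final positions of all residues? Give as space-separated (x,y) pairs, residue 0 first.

Answer: (0,0) (-1,0) (-1,-1) (-1,-2) (0,-2) (0,-3) (0,-4) (0,-5) (-1,-5)

Derivation:
Initial moves: LDRRDDDD
Fold: move[7]->L => LDRRDDDL (positions: [(0, 0), (-1, 0), (-1, -1), (0, -1), (1, -1), (1, -2), (1, -3), (1, -4), (0, -4)])
Fold: move[2]->D => LDDRDDDL (positions: [(0, 0), (-1, 0), (-1, -1), (-1, -2), (0, -2), (0, -3), (0, -4), (0, -5), (-1, -5)])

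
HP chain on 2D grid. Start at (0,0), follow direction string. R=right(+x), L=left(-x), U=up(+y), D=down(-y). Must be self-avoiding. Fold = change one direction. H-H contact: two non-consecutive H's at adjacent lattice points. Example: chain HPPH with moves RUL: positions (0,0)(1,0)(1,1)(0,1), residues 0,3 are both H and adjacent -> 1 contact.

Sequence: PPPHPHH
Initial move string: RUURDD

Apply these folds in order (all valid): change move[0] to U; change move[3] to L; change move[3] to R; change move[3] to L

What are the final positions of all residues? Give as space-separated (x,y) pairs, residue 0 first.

Answer: (0,0) (0,1) (0,2) (0,3) (-1,3) (-1,2) (-1,1)

Derivation:
Initial moves: RUURDD
Fold: move[0]->U => UUURDD (positions: [(0, 0), (0, 1), (0, 2), (0, 3), (1, 3), (1, 2), (1, 1)])
Fold: move[3]->L => UUULDD (positions: [(0, 0), (0, 1), (0, 2), (0, 3), (-1, 3), (-1, 2), (-1, 1)])
Fold: move[3]->R => UUURDD (positions: [(0, 0), (0, 1), (0, 2), (0, 3), (1, 3), (1, 2), (1, 1)])
Fold: move[3]->L => UUULDD (positions: [(0, 0), (0, 1), (0, 2), (0, 3), (-1, 3), (-1, 2), (-1, 1)])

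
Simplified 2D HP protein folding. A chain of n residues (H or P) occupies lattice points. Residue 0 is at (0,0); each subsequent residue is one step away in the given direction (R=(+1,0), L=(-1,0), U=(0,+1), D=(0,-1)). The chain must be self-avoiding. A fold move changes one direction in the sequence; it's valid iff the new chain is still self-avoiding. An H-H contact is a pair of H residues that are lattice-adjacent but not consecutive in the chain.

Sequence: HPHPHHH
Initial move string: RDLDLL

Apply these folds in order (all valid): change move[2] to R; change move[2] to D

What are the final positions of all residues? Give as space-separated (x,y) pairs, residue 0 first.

Answer: (0,0) (1,0) (1,-1) (1,-2) (1,-3) (0,-3) (-1,-3)

Derivation:
Initial moves: RDLDLL
Fold: move[2]->R => RDRDLL (positions: [(0, 0), (1, 0), (1, -1), (2, -1), (2, -2), (1, -2), (0, -2)])
Fold: move[2]->D => RDDDLL (positions: [(0, 0), (1, 0), (1, -1), (1, -2), (1, -3), (0, -3), (-1, -3)])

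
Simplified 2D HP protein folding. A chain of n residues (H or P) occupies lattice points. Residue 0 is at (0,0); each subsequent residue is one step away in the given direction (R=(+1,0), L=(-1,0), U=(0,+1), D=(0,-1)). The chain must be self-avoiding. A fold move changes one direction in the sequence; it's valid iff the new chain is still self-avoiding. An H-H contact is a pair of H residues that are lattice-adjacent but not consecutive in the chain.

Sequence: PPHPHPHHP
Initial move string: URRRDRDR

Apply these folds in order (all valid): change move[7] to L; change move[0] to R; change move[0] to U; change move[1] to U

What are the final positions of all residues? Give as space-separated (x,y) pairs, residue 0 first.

Initial moves: URRRDRDR
Fold: move[7]->L => URRRDRDL (positions: [(0, 0), (0, 1), (1, 1), (2, 1), (3, 1), (3, 0), (4, 0), (4, -1), (3, -1)])
Fold: move[0]->R => RRRRDRDL (positions: [(0, 0), (1, 0), (2, 0), (3, 0), (4, 0), (4, -1), (5, -1), (5, -2), (4, -2)])
Fold: move[0]->U => URRRDRDL (positions: [(0, 0), (0, 1), (1, 1), (2, 1), (3, 1), (3, 0), (4, 0), (4, -1), (3, -1)])
Fold: move[1]->U => UURRDRDL (positions: [(0, 0), (0, 1), (0, 2), (1, 2), (2, 2), (2, 1), (3, 1), (3, 0), (2, 0)])

Answer: (0,0) (0,1) (0,2) (1,2) (2,2) (2,1) (3,1) (3,0) (2,0)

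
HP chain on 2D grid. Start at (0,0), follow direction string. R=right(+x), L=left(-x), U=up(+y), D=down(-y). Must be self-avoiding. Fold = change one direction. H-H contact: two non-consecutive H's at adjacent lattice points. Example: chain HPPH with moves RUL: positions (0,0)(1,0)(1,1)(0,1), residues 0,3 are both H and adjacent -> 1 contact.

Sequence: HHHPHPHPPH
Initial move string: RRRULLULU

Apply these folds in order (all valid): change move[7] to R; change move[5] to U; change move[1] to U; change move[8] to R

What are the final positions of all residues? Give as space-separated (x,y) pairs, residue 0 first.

Answer: (0,0) (1,0) (1,1) (2,1) (2,2) (1,2) (1,3) (1,4) (2,4) (3,4)

Derivation:
Initial moves: RRRULLULU
Fold: move[7]->R => RRRULLURU (positions: [(0, 0), (1, 0), (2, 0), (3, 0), (3, 1), (2, 1), (1, 1), (1, 2), (2, 2), (2, 3)])
Fold: move[5]->U => RRRULUURU (positions: [(0, 0), (1, 0), (2, 0), (3, 0), (3, 1), (2, 1), (2, 2), (2, 3), (3, 3), (3, 4)])
Fold: move[1]->U => RURULUURU (positions: [(0, 0), (1, 0), (1, 1), (2, 1), (2, 2), (1, 2), (1, 3), (1, 4), (2, 4), (2, 5)])
Fold: move[8]->R => RURULUURR (positions: [(0, 0), (1, 0), (1, 1), (2, 1), (2, 2), (1, 2), (1, 3), (1, 4), (2, 4), (3, 4)])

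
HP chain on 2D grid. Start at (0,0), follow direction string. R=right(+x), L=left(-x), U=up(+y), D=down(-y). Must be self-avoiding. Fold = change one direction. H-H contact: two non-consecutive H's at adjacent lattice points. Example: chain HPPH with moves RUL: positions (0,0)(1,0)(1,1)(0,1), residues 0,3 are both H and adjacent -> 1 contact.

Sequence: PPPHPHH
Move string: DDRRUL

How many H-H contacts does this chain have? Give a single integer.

Answer: 1

Derivation:
Positions: [(0, 0), (0, -1), (0, -2), (1, -2), (2, -2), (2, -1), (1, -1)]
H-H contact: residue 3 @(1,-2) - residue 6 @(1, -1)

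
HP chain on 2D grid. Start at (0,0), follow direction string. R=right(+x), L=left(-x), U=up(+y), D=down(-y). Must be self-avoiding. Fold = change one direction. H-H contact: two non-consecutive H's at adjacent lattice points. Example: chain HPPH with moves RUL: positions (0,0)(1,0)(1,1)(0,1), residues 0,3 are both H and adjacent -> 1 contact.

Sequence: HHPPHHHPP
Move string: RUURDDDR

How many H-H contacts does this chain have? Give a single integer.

Answer: 1

Derivation:
Positions: [(0, 0), (1, 0), (1, 1), (1, 2), (2, 2), (2, 1), (2, 0), (2, -1), (3, -1)]
H-H contact: residue 1 @(1,0) - residue 6 @(2, 0)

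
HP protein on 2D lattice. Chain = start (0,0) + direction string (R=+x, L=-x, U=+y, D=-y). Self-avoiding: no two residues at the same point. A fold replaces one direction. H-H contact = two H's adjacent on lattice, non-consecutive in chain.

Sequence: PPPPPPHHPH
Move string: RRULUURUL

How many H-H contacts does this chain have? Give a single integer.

Answer: 1

Derivation:
Positions: [(0, 0), (1, 0), (2, 0), (2, 1), (1, 1), (1, 2), (1, 3), (2, 3), (2, 4), (1, 4)]
H-H contact: residue 6 @(1,3) - residue 9 @(1, 4)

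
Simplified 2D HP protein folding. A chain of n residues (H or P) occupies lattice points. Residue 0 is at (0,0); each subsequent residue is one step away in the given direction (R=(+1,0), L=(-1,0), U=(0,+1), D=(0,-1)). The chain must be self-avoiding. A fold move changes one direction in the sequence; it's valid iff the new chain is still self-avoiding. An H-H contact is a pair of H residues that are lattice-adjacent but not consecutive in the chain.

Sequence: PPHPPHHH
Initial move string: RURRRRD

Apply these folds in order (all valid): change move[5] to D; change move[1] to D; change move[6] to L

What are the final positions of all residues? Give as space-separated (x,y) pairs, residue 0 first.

Initial moves: RURRRRD
Fold: move[5]->D => RURRRDD (positions: [(0, 0), (1, 0), (1, 1), (2, 1), (3, 1), (4, 1), (4, 0), (4, -1)])
Fold: move[1]->D => RDRRRDD (positions: [(0, 0), (1, 0), (1, -1), (2, -1), (3, -1), (4, -1), (4, -2), (4, -3)])
Fold: move[6]->L => RDRRRDL (positions: [(0, 0), (1, 0), (1, -1), (2, -1), (3, -1), (4, -1), (4, -2), (3, -2)])

Answer: (0,0) (1,0) (1,-1) (2,-1) (3,-1) (4,-1) (4,-2) (3,-2)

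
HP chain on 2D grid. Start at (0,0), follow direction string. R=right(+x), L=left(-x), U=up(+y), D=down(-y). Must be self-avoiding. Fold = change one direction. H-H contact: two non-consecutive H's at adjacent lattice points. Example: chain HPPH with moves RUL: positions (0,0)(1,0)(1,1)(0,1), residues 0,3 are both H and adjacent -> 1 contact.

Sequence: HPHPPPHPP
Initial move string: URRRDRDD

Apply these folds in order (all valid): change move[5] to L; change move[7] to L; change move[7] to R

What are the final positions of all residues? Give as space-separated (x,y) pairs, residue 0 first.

Answer: (0,0) (0,1) (1,1) (2,1) (3,1) (3,0) (2,0) (2,-1) (3,-1)

Derivation:
Initial moves: URRRDRDD
Fold: move[5]->L => URRRDLDD (positions: [(0, 0), (0, 1), (1, 1), (2, 1), (3, 1), (3, 0), (2, 0), (2, -1), (2, -2)])
Fold: move[7]->L => URRRDLDL (positions: [(0, 0), (0, 1), (1, 1), (2, 1), (3, 1), (3, 0), (2, 0), (2, -1), (1, -1)])
Fold: move[7]->R => URRRDLDR (positions: [(0, 0), (0, 1), (1, 1), (2, 1), (3, 1), (3, 0), (2, 0), (2, -1), (3, -1)])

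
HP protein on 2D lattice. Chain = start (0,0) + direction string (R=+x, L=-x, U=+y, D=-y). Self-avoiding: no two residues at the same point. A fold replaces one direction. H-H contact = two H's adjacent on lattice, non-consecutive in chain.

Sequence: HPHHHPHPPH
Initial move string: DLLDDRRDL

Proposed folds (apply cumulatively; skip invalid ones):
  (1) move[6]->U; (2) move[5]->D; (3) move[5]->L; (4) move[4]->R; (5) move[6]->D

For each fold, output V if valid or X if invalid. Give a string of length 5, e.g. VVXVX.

Initial: DLLDDRRDL -> [(0, 0), (0, -1), (-1, -1), (-2, -1), (-2, -2), (-2, -3), (-1, -3), (0, -3), (0, -4), (-1, -4)]
Fold 1: move[6]->U => DLLDDRUDL INVALID (collision), skipped
Fold 2: move[5]->D => DLLDDDRDL VALID
Fold 3: move[5]->L => DLLDDLRDL INVALID (collision), skipped
Fold 4: move[4]->R => DLLDRDRDL VALID
Fold 5: move[6]->D => DLLDRDDDL VALID

Answer: XVXVV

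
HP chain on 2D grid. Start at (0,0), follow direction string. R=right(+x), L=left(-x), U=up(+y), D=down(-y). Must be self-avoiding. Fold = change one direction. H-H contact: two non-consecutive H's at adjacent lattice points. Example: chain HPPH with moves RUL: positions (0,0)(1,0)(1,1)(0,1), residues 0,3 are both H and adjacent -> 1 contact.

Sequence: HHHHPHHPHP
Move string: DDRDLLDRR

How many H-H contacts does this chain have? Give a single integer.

Answer: 2

Derivation:
Positions: [(0, 0), (0, -1), (0, -2), (1, -2), (1, -3), (0, -3), (-1, -3), (-1, -4), (0, -4), (1, -4)]
H-H contact: residue 2 @(0,-2) - residue 5 @(0, -3)
H-H contact: residue 5 @(0,-3) - residue 8 @(0, -4)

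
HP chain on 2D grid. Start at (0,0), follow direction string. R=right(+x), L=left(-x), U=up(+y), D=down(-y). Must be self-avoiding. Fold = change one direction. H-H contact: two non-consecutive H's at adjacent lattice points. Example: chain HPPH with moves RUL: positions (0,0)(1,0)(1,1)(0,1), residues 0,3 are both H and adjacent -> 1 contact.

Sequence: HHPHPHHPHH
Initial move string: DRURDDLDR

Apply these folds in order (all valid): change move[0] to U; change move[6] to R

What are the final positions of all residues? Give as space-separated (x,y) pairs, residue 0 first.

Answer: (0,0) (0,1) (1,1) (1,2) (2,2) (2,1) (2,0) (3,0) (3,-1) (4,-1)

Derivation:
Initial moves: DRURDDLDR
Fold: move[0]->U => URURDDLDR (positions: [(0, 0), (0, 1), (1, 1), (1, 2), (2, 2), (2, 1), (2, 0), (1, 0), (1, -1), (2, -1)])
Fold: move[6]->R => URURDDRDR (positions: [(0, 0), (0, 1), (1, 1), (1, 2), (2, 2), (2, 1), (2, 0), (3, 0), (3, -1), (4, -1)])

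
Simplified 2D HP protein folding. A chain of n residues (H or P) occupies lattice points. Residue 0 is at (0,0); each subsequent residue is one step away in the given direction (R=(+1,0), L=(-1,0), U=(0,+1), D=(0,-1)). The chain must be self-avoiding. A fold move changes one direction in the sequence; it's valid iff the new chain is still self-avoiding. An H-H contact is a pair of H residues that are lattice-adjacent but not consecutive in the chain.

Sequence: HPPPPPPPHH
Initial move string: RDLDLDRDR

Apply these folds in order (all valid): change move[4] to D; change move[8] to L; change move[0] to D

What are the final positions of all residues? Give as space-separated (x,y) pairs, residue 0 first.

Initial moves: RDLDLDRDR
Fold: move[4]->D => RDLDDDRDR (positions: [(0, 0), (1, 0), (1, -1), (0, -1), (0, -2), (0, -3), (0, -4), (1, -4), (1, -5), (2, -5)])
Fold: move[8]->L => RDLDDDRDL (positions: [(0, 0), (1, 0), (1, -1), (0, -1), (0, -2), (0, -3), (0, -4), (1, -4), (1, -5), (0, -5)])
Fold: move[0]->D => DDLDDDRDL (positions: [(0, 0), (0, -1), (0, -2), (-1, -2), (-1, -3), (-1, -4), (-1, -5), (0, -5), (0, -6), (-1, -6)])

Answer: (0,0) (0,-1) (0,-2) (-1,-2) (-1,-3) (-1,-4) (-1,-5) (0,-5) (0,-6) (-1,-6)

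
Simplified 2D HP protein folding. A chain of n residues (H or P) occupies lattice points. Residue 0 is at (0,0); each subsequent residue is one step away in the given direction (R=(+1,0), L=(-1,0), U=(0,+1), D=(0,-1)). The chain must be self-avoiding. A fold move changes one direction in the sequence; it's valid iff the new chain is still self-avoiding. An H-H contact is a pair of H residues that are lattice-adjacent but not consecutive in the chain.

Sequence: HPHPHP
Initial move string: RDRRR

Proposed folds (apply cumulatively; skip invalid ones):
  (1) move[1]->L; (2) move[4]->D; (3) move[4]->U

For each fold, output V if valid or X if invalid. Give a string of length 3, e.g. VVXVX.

Initial: RDRRR -> [(0, 0), (1, 0), (1, -1), (2, -1), (3, -1), (4, -1)]
Fold 1: move[1]->L => RLRRR INVALID (collision), skipped
Fold 2: move[4]->D => RDRRD VALID
Fold 3: move[4]->U => RDRRU VALID

Answer: XVV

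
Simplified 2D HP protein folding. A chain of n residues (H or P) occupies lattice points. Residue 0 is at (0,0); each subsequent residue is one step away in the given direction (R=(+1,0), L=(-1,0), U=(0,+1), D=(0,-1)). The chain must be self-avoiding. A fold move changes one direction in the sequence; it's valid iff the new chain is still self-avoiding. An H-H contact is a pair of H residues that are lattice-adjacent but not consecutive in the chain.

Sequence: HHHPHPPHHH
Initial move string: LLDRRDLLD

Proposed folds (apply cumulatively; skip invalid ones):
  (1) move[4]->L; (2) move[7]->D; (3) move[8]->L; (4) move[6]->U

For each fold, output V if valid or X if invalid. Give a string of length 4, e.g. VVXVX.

Initial: LLDRRDLLD -> [(0, 0), (-1, 0), (-2, 0), (-2, -1), (-1, -1), (0, -1), (0, -2), (-1, -2), (-2, -2), (-2, -3)]
Fold 1: move[4]->L => LLDRLDLLD INVALID (collision), skipped
Fold 2: move[7]->D => LLDRRDLDD VALID
Fold 3: move[8]->L => LLDRRDLDL VALID
Fold 4: move[6]->U => LLDRRDUDL INVALID (collision), skipped

Answer: XVVX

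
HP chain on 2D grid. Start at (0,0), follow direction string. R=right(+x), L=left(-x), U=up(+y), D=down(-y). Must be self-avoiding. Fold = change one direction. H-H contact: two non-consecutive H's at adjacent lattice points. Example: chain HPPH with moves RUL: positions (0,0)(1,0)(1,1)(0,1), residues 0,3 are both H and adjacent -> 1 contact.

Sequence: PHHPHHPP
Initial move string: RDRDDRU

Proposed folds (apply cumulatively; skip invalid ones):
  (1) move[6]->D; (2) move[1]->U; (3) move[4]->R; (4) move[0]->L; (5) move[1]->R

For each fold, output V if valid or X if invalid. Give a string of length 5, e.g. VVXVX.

Answer: VVVXV

Derivation:
Initial: RDRDDRU -> [(0, 0), (1, 0), (1, -1), (2, -1), (2, -2), (2, -3), (3, -3), (3, -2)]
Fold 1: move[6]->D => RDRDDRD VALID
Fold 2: move[1]->U => RURDDRD VALID
Fold 3: move[4]->R => RURDRRD VALID
Fold 4: move[0]->L => LURDRRD INVALID (collision), skipped
Fold 5: move[1]->R => RRRDRRD VALID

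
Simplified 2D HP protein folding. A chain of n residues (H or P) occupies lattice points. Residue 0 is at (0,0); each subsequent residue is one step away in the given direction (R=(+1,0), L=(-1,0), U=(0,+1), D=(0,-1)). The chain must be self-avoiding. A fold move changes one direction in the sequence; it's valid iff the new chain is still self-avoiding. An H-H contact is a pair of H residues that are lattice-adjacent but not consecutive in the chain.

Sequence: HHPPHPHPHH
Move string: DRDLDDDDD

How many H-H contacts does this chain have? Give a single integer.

Answer: 1

Derivation:
Positions: [(0, 0), (0, -1), (1, -1), (1, -2), (0, -2), (0, -3), (0, -4), (0, -5), (0, -6), (0, -7)]
H-H contact: residue 1 @(0,-1) - residue 4 @(0, -2)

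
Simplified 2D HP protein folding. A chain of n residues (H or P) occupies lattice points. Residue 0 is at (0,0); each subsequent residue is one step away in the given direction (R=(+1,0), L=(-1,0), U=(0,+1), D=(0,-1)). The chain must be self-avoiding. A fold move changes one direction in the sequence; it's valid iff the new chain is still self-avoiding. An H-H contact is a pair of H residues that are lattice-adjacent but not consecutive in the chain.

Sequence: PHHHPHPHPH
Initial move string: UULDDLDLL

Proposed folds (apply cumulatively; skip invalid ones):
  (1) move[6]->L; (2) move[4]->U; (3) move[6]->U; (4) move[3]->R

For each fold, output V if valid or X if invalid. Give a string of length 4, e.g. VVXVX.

Initial: UULDDLDLL -> [(0, 0), (0, 1), (0, 2), (-1, 2), (-1, 1), (-1, 0), (-2, 0), (-2, -1), (-3, -1), (-4, -1)]
Fold 1: move[6]->L => UULDDLLLL VALID
Fold 2: move[4]->U => UULDULLLL INVALID (collision), skipped
Fold 3: move[6]->U => UULDDLULL VALID
Fold 4: move[3]->R => UULRDLULL INVALID (collision), skipped

Answer: VXVX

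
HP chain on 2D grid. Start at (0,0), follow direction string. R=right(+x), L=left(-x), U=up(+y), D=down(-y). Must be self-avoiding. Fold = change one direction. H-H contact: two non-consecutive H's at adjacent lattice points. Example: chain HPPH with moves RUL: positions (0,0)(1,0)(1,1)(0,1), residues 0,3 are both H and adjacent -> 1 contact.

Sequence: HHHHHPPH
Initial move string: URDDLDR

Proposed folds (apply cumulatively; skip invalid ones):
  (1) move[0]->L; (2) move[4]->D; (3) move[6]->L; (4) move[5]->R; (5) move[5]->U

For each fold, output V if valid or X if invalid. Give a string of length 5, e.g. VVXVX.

Answer: XVVXX

Derivation:
Initial: URDDLDR -> [(0, 0), (0, 1), (1, 1), (1, 0), (1, -1), (0, -1), (0, -2), (1, -2)]
Fold 1: move[0]->L => LRDDLDR INVALID (collision), skipped
Fold 2: move[4]->D => URDDDDR VALID
Fold 3: move[6]->L => URDDDDL VALID
Fold 4: move[5]->R => URDDDRL INVALID (collision), skipped
Fold 5: move[5]->U => URDDDUL INVALID (collision), skipped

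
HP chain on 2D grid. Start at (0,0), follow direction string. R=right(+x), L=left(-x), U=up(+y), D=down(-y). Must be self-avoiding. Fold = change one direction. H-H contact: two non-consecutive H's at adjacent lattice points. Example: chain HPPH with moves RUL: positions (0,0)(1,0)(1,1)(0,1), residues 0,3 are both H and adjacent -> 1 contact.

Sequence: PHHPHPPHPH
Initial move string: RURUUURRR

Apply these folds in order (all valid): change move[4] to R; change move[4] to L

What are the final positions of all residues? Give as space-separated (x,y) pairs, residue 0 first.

Initial moves: RURUUURRR
Fold: move[4]->R => RURURURRR (positions: [(0, 0), (1, 0), (1, 1), (2, 1), (2, 2), (3, 2), (3, 3), (4, 3), (5, 3), (6, 3)])
Fold: move[4]->L => RURULURRR (positions: [(0, 0), (1, 0), (1, 1), (2, 1), (2, 2), (1, 2), (1, 3), (2, 3), (3, 3), (4, 3)])

Answer: (0,0) (1,0) (1,1) (2,1) (2,2) (1,2) (1,3) (2,3) (3,3) (4,3)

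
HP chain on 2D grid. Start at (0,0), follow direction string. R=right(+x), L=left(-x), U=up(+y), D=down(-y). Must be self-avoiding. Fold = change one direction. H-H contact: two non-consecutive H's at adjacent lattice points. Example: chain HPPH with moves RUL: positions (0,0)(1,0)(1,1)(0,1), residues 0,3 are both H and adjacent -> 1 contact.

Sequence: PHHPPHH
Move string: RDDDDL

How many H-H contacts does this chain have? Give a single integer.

Positions: [(0, 0), (1, 0), (1, -1), (1, -2), (1, -3), (1, -4), (0, -4)]
No H-H contacts found.

Answer: 0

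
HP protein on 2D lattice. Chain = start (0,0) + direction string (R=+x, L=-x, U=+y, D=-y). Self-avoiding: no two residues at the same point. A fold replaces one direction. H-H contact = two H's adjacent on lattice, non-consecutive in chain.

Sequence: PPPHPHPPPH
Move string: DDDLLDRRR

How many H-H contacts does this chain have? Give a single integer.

Answer: 0

Derivation:
Positions: [(0, 0), (0, -1), (0, -2), (0, -3), (-1, -3), (-2, -3), (-2, -4), (-1, -4), (0, -4), (1, -4)]
No H-H contacts found.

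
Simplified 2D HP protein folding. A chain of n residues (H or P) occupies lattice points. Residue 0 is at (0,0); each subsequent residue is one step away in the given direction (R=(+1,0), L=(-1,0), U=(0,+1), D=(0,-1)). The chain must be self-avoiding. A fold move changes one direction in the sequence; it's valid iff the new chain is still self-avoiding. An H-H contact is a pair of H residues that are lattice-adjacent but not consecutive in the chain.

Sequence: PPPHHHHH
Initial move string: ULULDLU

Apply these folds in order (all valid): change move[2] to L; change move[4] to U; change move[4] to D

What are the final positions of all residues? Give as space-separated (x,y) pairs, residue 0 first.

Answer: (0,0) (0,1) (-1,1) (-2,1) (-3,1) (-3,0) (-4,0) (-4,1)

Derivation:
Initial moves: ULULDLU
Fold: move[2]->L => ULLLDLU (positions: [(0, 0), (0, 1), (-1, 1), (-2, 1), (-3, 1), (-3, 0), (-4, 0), (-4, 1)])
Fold: move[4]->U => ULLLULU (positions: [(0, 0), (0, 1), (-1, 1), (-2, 1), (-3, 1), (-3, 2), (-4, 2), (-4, 3)])
Fold: move[4]->D => ULLLDLU (positions: [(0, 0), (0, 1), (-1, 1), (-2, 1), (-3, 1), (-3, 0), (-4, 0), (-4, 1)])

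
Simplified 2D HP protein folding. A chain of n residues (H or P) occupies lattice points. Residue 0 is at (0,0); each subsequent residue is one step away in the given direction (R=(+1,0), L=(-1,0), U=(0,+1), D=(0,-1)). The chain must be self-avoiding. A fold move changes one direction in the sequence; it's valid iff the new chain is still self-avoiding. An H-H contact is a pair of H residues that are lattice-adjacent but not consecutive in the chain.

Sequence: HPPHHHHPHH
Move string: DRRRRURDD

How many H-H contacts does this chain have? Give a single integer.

Positions: [(0, 0), (0, -1), (1, -1), (2, -1), (3, -1), (4, -1), (4, 0), (5, 0), (5, -1), (5, -2)]
H-H contact: residue 5 @(4,-1) - residue 8 @(5, -1)

Answer: 1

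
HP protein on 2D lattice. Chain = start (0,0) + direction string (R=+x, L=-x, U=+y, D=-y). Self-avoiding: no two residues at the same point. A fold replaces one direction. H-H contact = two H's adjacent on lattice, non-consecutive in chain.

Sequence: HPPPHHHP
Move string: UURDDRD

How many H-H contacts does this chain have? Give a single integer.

Answer: 1

Derivation:
Positions: [(0, 0), (0, 1), (0, 2), (1, 2), (1, 1), (1, 0), (2, 0), (2, -1)]
H-H contact: residue 0 @(0,0) - residue 5 @(1, 0)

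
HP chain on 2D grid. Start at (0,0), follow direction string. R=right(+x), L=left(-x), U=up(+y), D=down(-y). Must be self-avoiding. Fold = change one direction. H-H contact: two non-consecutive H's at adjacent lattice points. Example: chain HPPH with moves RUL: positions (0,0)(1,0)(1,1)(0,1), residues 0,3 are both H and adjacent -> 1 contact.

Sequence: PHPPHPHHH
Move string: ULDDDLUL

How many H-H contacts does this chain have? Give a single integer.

Answer: 1

Derivation:
Positions: [(0, 0), (0, 1), (-1, 1), (-1, 0), (-1, -1), (-1, -2), (-2, -2), (-2, -1), (-3, -1)]
H-H contact: residue 4 @(-1,-1) - residue 7 @(-2, -1)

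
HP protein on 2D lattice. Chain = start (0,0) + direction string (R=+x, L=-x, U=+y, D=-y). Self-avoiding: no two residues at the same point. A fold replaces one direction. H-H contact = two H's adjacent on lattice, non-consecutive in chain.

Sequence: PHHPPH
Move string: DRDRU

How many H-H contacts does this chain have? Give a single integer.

Positions: [(0, 0), (0, -1), (1, -1), (1, -2), (2, -2), (2, -1)]
H-H contact: residue 2 @(1,-1) - residue 5 @(2, -1)

Answer: 1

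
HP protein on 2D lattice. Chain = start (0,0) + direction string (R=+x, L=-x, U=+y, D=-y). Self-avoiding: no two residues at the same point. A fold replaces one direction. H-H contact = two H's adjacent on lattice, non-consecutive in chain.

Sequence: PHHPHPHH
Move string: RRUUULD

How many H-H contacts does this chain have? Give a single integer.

Positions: [(0, 0), (1, 0), (2, 0), (2, 1), (2, 2), (2, 3), (1, 3), (1, 2)]
H-H contact: residue 4 @(2,2) - residue 7 @(1, 2)

Answer: 1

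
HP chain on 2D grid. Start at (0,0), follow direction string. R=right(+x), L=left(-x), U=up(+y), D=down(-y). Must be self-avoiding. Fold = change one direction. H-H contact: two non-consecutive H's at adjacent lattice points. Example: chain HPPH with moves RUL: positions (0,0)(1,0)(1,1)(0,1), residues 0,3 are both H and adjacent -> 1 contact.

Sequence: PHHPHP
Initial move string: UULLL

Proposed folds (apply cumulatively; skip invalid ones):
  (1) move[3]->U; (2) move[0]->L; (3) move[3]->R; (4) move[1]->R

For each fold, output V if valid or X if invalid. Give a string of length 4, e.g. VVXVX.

Answer: VVXX

Derivation:
Initial: UULLL -> [(0, 0), (0, 1), (0, 2), (-1, 2), (-2, 2), (-3, 2)]
Fold 1: move[3]->U => UULUL VALID
Fold 2: move[0]->L => LULUL VALID
Fold 3: move[3]->R => LULRL INVALID (collision), skipped
Fold 4: move[1]->R => LRLUL INVALID (collision), skipped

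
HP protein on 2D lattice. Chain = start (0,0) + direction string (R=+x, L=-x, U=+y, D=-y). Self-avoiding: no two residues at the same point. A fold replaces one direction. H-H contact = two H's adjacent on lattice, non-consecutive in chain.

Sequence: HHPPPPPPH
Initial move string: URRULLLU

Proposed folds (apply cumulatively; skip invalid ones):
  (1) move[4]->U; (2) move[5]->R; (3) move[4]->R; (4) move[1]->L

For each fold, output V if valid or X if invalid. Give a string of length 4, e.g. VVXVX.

Answer: VXXX

Derivation:
Initial: URRULLLU -> [(0, 0), (0, 1), (1, 1), (2, 1), (2, 2), (1, 2), (0, 2), (-1, 2), (-1, 3)]
Fold 1: move[4]->U => URRUULLU VALID
Fold 2: move[5]->R => URRUURLU INVALID (collision), skipped
Fold 3: move[4]->R => URRURLLU INVALID (collision), skipped
Fold 4: move[1]->L => ULRUULLU INVALID (collision), skipped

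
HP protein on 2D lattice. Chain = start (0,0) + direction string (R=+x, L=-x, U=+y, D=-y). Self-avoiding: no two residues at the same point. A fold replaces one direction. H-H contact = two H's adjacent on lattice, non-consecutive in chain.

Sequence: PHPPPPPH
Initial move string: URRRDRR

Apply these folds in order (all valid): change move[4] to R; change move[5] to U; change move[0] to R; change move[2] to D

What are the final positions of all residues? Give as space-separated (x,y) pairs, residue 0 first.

Answer: (0,0) (1,0) (2,0) (2,-1) (3,-1) (4,-1) (4,0) (5,0)

Derivation:
Initial moves: URRRDRR
Fold: move[4]->R => URRRRRR (positions: [(0, 0), (0, 1), (1, 1), (2, 1), (3, 1), (4, 1), (5, 1), (6, 1)])
Fold: move[5]->U => URRRRUR (positions: [(0, 0), (0, 1), (1, 1), (2, 1), (3, 1), (4, 1), (4, 2), (5, 2)])
Fold: move[0]->R => RRRRRUR (positions: [(0, 0), (1, 0), (2, 0), (3, 0), (4, 0), (5, 0), (5, 1), (6, 1)])
Fold: move[2]->D => RRDRRUR (positions: [(0, 0), (1, 0), (2, 0), (2, -1), (3, -1), (4, -1), (4, 0), (5, 0)])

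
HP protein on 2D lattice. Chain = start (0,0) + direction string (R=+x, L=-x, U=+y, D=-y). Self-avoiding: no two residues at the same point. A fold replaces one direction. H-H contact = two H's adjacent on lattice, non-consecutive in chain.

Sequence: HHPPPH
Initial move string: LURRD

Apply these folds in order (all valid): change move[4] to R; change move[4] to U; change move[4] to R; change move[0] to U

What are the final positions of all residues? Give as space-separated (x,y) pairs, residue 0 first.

Initial moves: LURRD
Fold: move[4]->R => LURRR (positions: [(0, 0), (-1, 0), (-1, 1), (0, 1), (1, 1), (2, 1)])
Fold: move[4]->U => LURRU (positions: [(0, 0), (-1, 0), (-1, 1), (0, 1), (1, 1), (1, 2)])
Fold: move[4]->R => LURRR (positions: [(0, 0), (-1, 0), (-1, 1), (0, 1), (1, 1), (2, 1)])
Fold: move[0]->U => UURRR (positions: [(0, 0), (0, 1), (0, 2), (1, 2), (2, 2), (3, 2)])

Answer: (0,0) (0,1) (0,2) (1,2) (2,2) (3,2)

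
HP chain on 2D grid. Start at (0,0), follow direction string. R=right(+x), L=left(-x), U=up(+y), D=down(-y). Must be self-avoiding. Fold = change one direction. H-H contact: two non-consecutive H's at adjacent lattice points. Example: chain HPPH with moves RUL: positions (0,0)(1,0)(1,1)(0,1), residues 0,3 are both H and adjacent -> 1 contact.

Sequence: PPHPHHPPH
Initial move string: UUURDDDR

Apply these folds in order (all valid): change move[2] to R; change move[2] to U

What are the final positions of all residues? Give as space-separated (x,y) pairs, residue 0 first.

Initial moves: UUURDDDR
Fold: move[2]->R => UURRDDDR (positions: [(0, 0), (0, 1), (0, 2), (1, 2), (2, 2), (2, 1), (2, 0), (2, -1), (3, -1)])
Fold: move[2]->U => UUURDDDR (positions: [(0, 0), (0, 1), (0, 2), (0, 3), (1, 3), (1, 2), (1, 1), (1, 0), (2, 0)])

Answer: (0,0) (0,1) (0,2) (0,3) (1,3) (1,2) (1,1) (1,0) (2,0)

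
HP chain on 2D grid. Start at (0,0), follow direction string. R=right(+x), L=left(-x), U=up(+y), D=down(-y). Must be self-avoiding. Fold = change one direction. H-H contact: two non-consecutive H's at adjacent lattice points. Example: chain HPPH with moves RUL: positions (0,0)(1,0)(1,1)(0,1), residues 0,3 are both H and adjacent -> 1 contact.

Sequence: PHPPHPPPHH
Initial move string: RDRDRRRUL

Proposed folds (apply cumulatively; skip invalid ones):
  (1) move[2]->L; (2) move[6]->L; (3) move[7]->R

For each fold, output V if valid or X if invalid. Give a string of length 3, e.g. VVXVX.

Initial: RDRDRRRUL -> [(0, 0), (1, 0), (1, -1), (2, -1), (2, -2), (3, -2), (4, -2), (5, -2), (5, -1), (4, -1)]
Fold 1: move[2]->L => RDLDRRRUL VALID
Fold 2: move[6]->L => RDLDRRLUL INVALID (collision), skipped
Fold 3: move[7]->R => RDLDRRRRL INVALID (collision), skipped

Answer: VXX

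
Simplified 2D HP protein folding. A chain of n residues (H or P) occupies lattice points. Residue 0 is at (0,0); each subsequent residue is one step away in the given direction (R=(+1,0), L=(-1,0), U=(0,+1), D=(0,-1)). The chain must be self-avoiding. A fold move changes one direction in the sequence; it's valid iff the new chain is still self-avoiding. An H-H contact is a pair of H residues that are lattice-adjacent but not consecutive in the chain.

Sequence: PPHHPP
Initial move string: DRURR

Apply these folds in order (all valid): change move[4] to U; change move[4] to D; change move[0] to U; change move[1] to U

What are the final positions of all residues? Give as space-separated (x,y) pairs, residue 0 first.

Initial moves: DRURR
Fold: move[4]->U => DRURU (positions: [(0, 0), (0, -1), (1, -1), (1, 0), (2, 0), (2, 1)])
Fold: move[4]->D => DRURD (positions: [(0, 0), (0, -1), (1, -1), (1, 0), (2, 0), (2, -1)])
Fold: move[0]->U => URURD (positions: [(0, 0), (0, 1), (1, 1), (1, 2), (2, 2), (2, 1)])
Fold: move[1]->U => UUURD (positions: [(0, 0), (0, 1), (0, 2), (0, 3), (1, 3), (1, 2)])

Answer: (0,0) (0,1) (0,2) (0,3) (1,3) (1,2)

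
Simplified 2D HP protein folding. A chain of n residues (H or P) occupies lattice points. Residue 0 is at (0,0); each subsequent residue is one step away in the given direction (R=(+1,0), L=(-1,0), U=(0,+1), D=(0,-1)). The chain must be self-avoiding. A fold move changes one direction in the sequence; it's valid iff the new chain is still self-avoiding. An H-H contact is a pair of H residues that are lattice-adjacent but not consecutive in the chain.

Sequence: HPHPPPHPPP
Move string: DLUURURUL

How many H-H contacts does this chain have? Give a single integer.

Positions: [(0, 0), (0, -1), (-1, -1), (-1, 0), (-1, 1), (0, 1), (0, 2), (1, 2), (1, 3), (0, 3)]
No H-H contacts found.

Answer: 0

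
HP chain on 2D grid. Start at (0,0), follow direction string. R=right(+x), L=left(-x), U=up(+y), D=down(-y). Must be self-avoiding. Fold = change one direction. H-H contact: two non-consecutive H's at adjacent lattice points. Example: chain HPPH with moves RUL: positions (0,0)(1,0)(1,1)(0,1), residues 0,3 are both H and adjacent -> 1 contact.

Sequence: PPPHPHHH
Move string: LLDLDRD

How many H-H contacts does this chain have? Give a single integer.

Answer: 1

Derivation:
Positions: [(0, 0), (-1, 0), (-2, 0), (-2, -1), (-3, -1), (-3, -2), (-2, -2), (-2, -3)]
H-H contact: residue 3 @(-2,-1) - residue 6 @(-2, -2)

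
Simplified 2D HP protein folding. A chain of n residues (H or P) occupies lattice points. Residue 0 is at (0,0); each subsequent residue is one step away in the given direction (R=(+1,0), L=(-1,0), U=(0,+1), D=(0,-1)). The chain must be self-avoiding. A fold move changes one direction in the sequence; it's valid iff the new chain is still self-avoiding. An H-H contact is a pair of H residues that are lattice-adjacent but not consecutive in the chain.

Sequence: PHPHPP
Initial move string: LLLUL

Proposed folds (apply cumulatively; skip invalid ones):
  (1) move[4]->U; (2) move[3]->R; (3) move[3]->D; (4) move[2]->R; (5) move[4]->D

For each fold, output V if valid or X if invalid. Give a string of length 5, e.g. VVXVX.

Answer: VXXXX

Derivation:
Initial: LLLUL -> [(0, 0), (-1, 0), (-2, 0), (-3, 0), (-3, 1), (-4, 1)]
Fold 1: move[4]->U => LLLUU VALID
Fold 2: move[3]->R => LLLRU INVALID (collision), skipped
Fold 3: move[3]->D => LLLDU INVALID (collision), skipped
Fold 4: move[2]->R => LLRUU INVALID (collision), skipped
Fold 5: move[4]->D => LLLUD INVALID (collision), skipped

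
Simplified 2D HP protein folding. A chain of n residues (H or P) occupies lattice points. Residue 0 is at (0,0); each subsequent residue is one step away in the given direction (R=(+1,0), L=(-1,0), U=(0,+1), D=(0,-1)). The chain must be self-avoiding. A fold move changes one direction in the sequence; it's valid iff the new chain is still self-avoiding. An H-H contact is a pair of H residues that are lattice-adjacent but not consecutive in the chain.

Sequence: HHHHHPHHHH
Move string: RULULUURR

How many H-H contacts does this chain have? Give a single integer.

Positions: [(0, 0), (1, 0), (1, 1), (0, 1), (0, 2), (-1, 2), (-1, 3), (-1, 4), (0, 4), (1, 4)]
H-H contact: residue 0 @(0,0) - residue 3 @(0, 1)

Answer: 1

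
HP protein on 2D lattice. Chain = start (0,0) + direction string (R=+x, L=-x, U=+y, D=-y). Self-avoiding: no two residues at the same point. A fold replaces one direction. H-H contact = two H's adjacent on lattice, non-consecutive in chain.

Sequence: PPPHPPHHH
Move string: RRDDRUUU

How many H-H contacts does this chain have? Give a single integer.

Answer: 1

Derivation:
Positions: [(0, 0), (1, 0), (2, 0), (2, -1), (2, -2), (3, -2), (3, -1), (3, 0), (3, 1)]
H-H contact: residue 3 @(2,-1) - residue 6 @(3, -1)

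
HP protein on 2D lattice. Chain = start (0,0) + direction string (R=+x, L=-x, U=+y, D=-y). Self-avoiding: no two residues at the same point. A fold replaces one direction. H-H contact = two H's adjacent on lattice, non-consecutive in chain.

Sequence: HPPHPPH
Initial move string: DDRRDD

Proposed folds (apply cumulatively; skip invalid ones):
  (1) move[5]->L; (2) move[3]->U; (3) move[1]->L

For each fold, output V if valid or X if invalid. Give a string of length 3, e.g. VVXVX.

Answer: VXX

Derivation:
Initial: DDRRDD -> [(0, 0), (0, -1), (0, -2), (1, -2), (2, -2), (2, -3), (2, -4)]
Fold 1: move[5]->L => DDRRDL VALID
Fold 2: move[3]->U => DDRUDL INVALID (collision), skipped
Fold 3: move[1]->L => DLRRDL INVALID (collision), skipped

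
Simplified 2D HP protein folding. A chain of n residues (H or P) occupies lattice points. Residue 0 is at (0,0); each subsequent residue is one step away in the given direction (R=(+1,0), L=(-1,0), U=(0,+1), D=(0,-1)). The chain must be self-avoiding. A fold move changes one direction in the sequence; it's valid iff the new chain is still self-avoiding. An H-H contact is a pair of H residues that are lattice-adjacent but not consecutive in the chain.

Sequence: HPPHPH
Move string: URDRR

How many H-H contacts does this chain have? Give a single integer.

Answer: 1

Derivation:
Positions: [(0, 0), (0, 1), (1, 1), (1, 0), (2, 0), (3, 0)]
H-H contact: residue 0 @(0,0) - residue 3 @(1, 0)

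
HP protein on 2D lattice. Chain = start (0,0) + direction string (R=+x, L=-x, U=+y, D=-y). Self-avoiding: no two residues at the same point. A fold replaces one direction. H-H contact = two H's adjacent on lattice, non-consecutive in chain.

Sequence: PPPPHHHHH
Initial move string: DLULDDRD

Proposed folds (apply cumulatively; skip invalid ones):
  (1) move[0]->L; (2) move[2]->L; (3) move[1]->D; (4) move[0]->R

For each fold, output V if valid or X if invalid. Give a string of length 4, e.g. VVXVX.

Initial: DLULDDRD -> [(0, 0), (0, -1), (-1, -1), (-1, 0), (-2, 0), (-2, -1), (-2, -2), (-1, -2), (-1, -3)]
Fold 1: move[0]->L => LLULDDRD VALID
Fold 2: move[2]->L => LLLLDDRD VALID
Fold 3: move[1]->D => LDLLDDRD VALID
Fold 4: move[0]->R => RDLLDDRD VALID

Answer: VVVV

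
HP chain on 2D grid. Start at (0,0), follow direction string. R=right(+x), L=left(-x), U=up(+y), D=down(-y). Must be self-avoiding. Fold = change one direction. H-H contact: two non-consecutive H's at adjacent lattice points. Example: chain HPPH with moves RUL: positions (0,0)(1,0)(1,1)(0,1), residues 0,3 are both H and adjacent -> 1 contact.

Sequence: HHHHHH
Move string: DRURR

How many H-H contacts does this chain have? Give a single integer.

Positions: [(0, 0), (0, -1), (1, -1), (1, 0), (2, 0), (3, 0)]
H-H contact: residue 0 @(0,0) - residue 3 @(1, 0)

Answer: 1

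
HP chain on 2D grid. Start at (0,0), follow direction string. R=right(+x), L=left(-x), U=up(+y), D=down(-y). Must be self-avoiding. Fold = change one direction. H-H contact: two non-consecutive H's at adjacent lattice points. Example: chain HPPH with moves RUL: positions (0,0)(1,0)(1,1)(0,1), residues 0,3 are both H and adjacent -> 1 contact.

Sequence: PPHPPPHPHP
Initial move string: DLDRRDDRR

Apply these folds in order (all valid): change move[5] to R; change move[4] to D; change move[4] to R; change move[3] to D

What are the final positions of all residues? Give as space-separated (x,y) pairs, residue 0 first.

Initial moves: DLDRRDDRR
Fold: move[5]->R => DLDRRRDRR (positions: [(0, 0), (0, -1), (-1, -1), (-1, -2), (0, -2), (1, -2), (2, -2), (2, -3), (3, -3), (4, -3)])
Fold: move[4]->D => DLDRDRDRR (positions: [(0, 0), (0, -1), (-1, -1), (-1, -2), (0, -2), (0, -3), (1, -3), (1, -4), (2, -4), (3, -4)])
Fold: move[4]->R => DLDRRRDRR (positions: [(0, 0), (0, -1), (-1, -1), (-1, -2), (0, -2), (1, -2), (2, -2), (2, -3), (3, -3), (4, -3)])
Fold: move[3]->D => DLDDRRDRR (positions: [(0, 0), (0, -1), (-1, -1), (-1, -2), (-1, -3), (0, -3), (1, -3), (1, -4), (2, -4), (3, -4)])

Answer: (0,0) (0,-1) (-1,-1) (-1,-2) (-1,-3) (0,-3) (1,-3) (1,-4) (2,-4) (3,-4)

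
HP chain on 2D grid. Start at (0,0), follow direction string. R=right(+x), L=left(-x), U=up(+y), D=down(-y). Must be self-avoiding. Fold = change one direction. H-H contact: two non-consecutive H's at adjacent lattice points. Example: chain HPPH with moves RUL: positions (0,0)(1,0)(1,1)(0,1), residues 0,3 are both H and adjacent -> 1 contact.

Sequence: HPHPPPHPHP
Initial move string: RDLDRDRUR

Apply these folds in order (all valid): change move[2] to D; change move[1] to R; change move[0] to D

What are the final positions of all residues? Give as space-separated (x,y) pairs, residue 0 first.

Answer: (0,0) (0,-1) (1,-1) (1,-2) (1,-3) (2,-3) (2,-4) (3,-4) (3,-3) (4,-3)

Derivation:
Initial moves: RDLDRDRUR
Fold: move[2]->D => RDDDRDRUR (positions: [(0, 0), (1, 0), (1, -1), (1, -2), (1, -3), (2, -3), (2, -4), (3, -4), (3, -3), (4, -3)])
Fold: move[1]->R => RRDDRDRUR (positions: [(0, 0), (1, 0), (2, 0), (2, -1), (2, -2), (3, -2), (3, -3), (4, -3), (4, -2), (5, -2)])
Fold: move[0]->D => DRDDRDRUR (positions: [(0, 0), (0, -1), (1, -1), (1, -2), (1, -3), (2, -3), (2, -4), (3, -4), (3, -3), (4, -3)])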